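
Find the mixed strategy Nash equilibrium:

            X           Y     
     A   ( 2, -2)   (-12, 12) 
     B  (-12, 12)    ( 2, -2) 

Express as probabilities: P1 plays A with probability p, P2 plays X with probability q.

p = 0.5, q = 0.5

Work:
Find probabilities that make opponent indifferent:
P2 chooses q to make P1 indifferent between A and B
P1 chooses p to make P2 indifferent between X and Y
Mixed NE: P1 plays (A: 0.5, B: 0.5), P2 plays (X: 0.5, Y: 0.5)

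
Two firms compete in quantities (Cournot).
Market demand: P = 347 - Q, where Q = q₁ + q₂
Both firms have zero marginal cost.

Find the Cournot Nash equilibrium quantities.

q₁* = q₂* = 115.67; P* = 115.67

Work:
Profit: π_i = P·q_i = (a - q_i - q_j)·q_i
FOC: ∂π_i/∂q_i = a - 2q_i - q_j = 0
Reaction function: q_i = (347 - q_j)/2
Symmetry: q* = 347/3 = 115.67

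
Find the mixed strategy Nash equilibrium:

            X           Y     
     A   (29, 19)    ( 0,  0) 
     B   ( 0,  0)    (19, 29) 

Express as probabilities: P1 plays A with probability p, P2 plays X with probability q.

p = 0.6042, q = 0.3958

Work:
Find probabilities that make opponent indifferent:
P2 chooses q to make P1 indifferent between A and B
P1 chooses p to make P2 indifferent between X and Y
Mixed NE: P1 plays (A: 0.6042, B: 0.3958), P2 plays (X: 0.3958, Y: 0.6042)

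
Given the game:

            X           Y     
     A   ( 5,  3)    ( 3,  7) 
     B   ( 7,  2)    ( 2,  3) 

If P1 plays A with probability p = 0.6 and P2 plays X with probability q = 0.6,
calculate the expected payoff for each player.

E[P1] = 4.52, E[P2] = 3.72

Work:
E[P1] = p·q·π₁(A,X) + p·(1-q)·π₁(A,Y) + (1-p)·q·π₁(B,X) + (1-p)·(1-q)·π₁(B,Y)
= 0.6·0.6·5 + 0.6·0.4·3 + 0.4·0.6·7 + 0.4·0.4·2
= 4.52

E[P2] = 3.72 (similar calculation)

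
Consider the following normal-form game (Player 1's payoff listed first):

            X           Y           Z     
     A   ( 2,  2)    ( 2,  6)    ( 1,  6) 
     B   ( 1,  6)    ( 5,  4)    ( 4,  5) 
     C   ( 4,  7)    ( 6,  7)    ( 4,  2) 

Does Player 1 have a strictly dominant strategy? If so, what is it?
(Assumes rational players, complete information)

No strictly dominant strategy exists for Player 1

Work:
A strategy strictly dominates another if it gives a strictly higher payoff against every opponent action. Compare each pair of P1's strategies column-by-column:
  A vs B: [2 vs 1, 2 vs 5, 1 vs 4] → A does not strictly dominate B (column Y: 2 ≤ 5)
  A vs C: [2 vs 4, 2 vs 6, 1 vs 4] → A does not strictly dominate C (column X: 2 ≤ 4)
  B vs A: [1 vs 2, 5 vs 2, 4 vs 1] → B does not strictly dominate A (column X: 1 ≤ 2)
  B vs C: [1 vs 4, 5 vs 6, 4 vs 4] → B does not strictly dominate C (column X: 1 ≤ 4)
  C vs A: [4 vs 2, 6 vs 2, 4 vs 1] → C strictly dominates A
  C vs B: [4 vs 1, 6 vs 5, 4 vs 4] → C does not strictly dominate B (column Z: 4 ≤ 4)
No single strategy strictly dominates all others → no strictly dominant strategy.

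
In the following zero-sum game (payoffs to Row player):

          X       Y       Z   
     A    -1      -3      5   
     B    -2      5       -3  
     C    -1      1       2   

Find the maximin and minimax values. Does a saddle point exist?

Maximin = -1, Minimax = -1, Saddle: True

Work:
Row minimums: [-3, -3, -1] → maximin = -1
Column maximums: [-1, 5, 5] → minimax = -1
Saddle point exists! Game value = -1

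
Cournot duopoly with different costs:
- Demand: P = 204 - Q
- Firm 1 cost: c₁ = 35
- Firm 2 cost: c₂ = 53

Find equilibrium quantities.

q₁* = 62.33, q₂* = 44.33

Work:
Reaction: q₁ = (204 - 35 - q₂)/2
Reaction: q₂ = (204 - 53 - q₁)/2
Solve simultaneously:
q₁* = (204 - 2×35 + 53)/3 = 62.33
q₂* = (204 - 2×53 + 35)/3 = 44.33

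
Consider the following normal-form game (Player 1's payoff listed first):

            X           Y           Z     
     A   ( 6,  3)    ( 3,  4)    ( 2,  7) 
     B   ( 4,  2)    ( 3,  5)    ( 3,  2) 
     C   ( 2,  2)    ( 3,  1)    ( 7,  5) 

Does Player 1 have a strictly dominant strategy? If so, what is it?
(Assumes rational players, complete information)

No strictly dominant strategy exists for Player 1

Work:
A strategy strictly dominates another if it gives a strictly higher payoff against every opponent action. Compare each pair of P1's strategies column-by-column:
  A vs B: [6 vs 4, 3 vs 3, 2 vs 3] → A does not strictly dominate B (column Y: 3 ≤ 3)
  A vs C: [6 vs 2, 3 vs 3, 2 vs 7] → A does not strictly dominate C (column Y: 3 ≤ 3)
  B vs A: [4 vs 6, 3 vs 3, 3 vs 2] → B does not strictly dominate A (column X: 4 ≤ 6)
  B vs C: [4 vs 2, 3 vs 3, 3 vs 7] → B does not strictly dominate C (column Y: 3 ≤ 3)
  C vs A: [2 vs 6, 3 vs 3, 7 vs 2] → C does not strictly dominate A (column X: 2 ≤ 6)
  C vs B: [2 vs 4, 3 vs 3, 7 vs 3] → C does not strictly dominate B (column X: 2 ≤ 4)
No single strategy strictly dominates all others → no strictly dominant strategy.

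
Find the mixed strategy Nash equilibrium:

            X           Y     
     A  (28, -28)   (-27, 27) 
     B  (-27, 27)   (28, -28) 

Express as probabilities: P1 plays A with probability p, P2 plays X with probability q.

p = 0.5, q = 0.5

Work:
Find probabilities that make opponent indifferent:
P2 chooses q to make P1 indifferent between A and B
P1 chooses p to make P2 indifferent between X and Y
Mixed NE: P1 plays (A: 0.5, B: 0.5), P2 plays (X: 0.5, Y: 0.5)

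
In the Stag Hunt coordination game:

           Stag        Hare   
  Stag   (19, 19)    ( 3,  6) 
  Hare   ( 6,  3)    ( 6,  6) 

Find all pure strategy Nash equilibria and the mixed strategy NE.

Pure NE: (Stag, Stag) and (Hare, Hare); Mixed NE: p = 0.1875, q = 0.1875

Work:
Check pure NE:
(Stag, Stag): (19, 19) - no unilateral deviation beneficial
(Hare, Hare): (6, 6) - no unilateral deviation beneficial
Mixed NE: P1 plays Stag with p = 0.1875, P2 plays Stag with q = 0.1875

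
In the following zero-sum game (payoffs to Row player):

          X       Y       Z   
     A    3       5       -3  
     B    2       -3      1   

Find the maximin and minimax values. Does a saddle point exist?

Maximin = -3, Minimax = 1, Saddle: False

Work:
Row minimums: [-3, -3] → maximin = -3
Column maximums: [3, 5, 1] → minimax = 1
No saddle point (maximin ≠ minimax). Mixed strategy needed.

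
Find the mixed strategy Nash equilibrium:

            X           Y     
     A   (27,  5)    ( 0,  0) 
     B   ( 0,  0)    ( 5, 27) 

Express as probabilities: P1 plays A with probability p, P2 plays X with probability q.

p = 0.8438, q = 0.1562

Work:
Find probabilities that make opponent indifferent:
P2 chooses q to make P1 indifferent between A and B
P1 chooses p to make P2 indifferent between X and Y
Mixed NE: P1 plays (A: 0.8438, B: 0.1562), P2 plays (X: 0.1562, Y: 0.8438)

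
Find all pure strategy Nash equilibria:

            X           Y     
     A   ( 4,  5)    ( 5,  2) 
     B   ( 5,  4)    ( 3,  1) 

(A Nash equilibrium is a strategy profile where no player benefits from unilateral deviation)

Nash equilibrium: (B, X)

Work:
Best responses:
  P1 vs X: payoffs [4, 5] → best response B (payoff 5)
  P1 vs Y: payoffs [5, 3] → best response A (payoff 5)
  P2 vs A: payoffs [5, 2] → best response X (payoff 5)
  P2 vs B: payoffs [4, 1] → best response X (payoff 4)
Mutual best responses: (B,X) → Nash equilibria.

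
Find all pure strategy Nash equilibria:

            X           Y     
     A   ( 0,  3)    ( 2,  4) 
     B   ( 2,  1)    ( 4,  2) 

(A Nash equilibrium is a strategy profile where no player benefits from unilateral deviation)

Nash equilibrium: (B, Y)

Work:
Best responses:
  P1 vs X: payoffs [0, 2] → best response B (payoff 2)
  P1 vs Y: payoffs [2, 4] → best response B (payoff 4)
  P2 vs A: payoffs [3, 4] → best response Y (payoff 4)
  P2 vs B: payoffs [1, 2] → best response Y (payoff 2)
Mutual best responses: (B,Y) → Nash equilibria.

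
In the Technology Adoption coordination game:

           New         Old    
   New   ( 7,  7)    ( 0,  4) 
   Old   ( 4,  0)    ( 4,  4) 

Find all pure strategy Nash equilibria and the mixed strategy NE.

Pure NE: (New, New) and (Old, Old); Mixed NE: p = 0.5714, q = 0.5714

Work:
Check pure NE:
(New, New): (7, 7) - no unilateral deviation beneficial
(Old, Old): (4, 4) - no unilateral deviation beneficial
Mixed NE: P1 plays New with p = 0.5714, P2 plays New with q = 0.5714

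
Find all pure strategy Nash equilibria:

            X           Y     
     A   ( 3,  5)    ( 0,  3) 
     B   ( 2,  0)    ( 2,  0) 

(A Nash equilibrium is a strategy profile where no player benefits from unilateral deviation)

Nash equilibrium: (A, X), (B, Y)

Work:
Best responses:
  P1 vs X: payoffs [3, 2] → best response A (payoff 3)
  P1 vs Y: payoffs [0, 2] → best response B (payoff 2)
  P2 vs A: payoffs [5, 3] → best response X (payoff 5)
  P2 vs B: payoffs [0, 0] → best response X/Y (payoff 0)
Mutual best responses: (A,X), (B,Y) → Nash equilibria.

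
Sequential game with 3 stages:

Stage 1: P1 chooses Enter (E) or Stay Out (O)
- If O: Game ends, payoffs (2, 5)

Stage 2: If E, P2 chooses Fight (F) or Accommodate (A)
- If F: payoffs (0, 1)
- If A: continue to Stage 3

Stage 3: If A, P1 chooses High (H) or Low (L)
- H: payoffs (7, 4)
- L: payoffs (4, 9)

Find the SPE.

SPE: (E, A, H); Outcome (7, 4)

Work:
Stage 3: P1 chooses H (7 vs 4)
Stage 2: P2: F->1, A->4 (anticipating H). Choose A
Stage 1: P1: O->2, E->7 (anticipating A, H). Choose E
SPE path: E -> A -> H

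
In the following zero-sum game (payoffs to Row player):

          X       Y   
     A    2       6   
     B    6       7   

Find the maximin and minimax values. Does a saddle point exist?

Maximin = 6, Minimax = 6, Saddle: True

Work:
Row minimums: [2, 6] → maximin = 6
Column maximums: [6, 7] → minimax = 6
Saddle point exists! Game value = 6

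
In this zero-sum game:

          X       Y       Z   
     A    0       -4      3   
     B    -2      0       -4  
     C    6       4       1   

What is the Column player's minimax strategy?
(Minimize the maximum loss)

Column should play Z, value = 3

Work:
Column player minimizes Row's maximum payoff:
Column X: max payoff to Row = 6
Column Y: max payoff to Row = 4
Column Z: max payoff to Row = 3
Minimum is 3, achieved by column Z.
Minimax strategy: Z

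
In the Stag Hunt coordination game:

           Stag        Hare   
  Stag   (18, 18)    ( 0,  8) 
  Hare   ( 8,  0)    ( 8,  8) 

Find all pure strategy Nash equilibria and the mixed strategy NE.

Pure NE: (Stag, Stag) and (Hare, Hare); Mixed NE: p = 0.4444, q = 0.4444

Work:
Check pure NE:
(Stag, Stag): (18, 18) - no unilateral deviation beneficial
(Hare, Hare): (8, 8) - no unilateral deviation beneficial
Mixed NE: P1 plays Stag with p = 0.4444, P2 plays Stag with q = 0.4444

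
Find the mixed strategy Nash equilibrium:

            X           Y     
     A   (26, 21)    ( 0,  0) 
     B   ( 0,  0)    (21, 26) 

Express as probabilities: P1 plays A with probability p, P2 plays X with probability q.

p = 0.5532, q = 0.4468

Work:
Find probabilities that make opponent indifferent:
P2 chooses q to make P1 indifferent between A and B
P1 chooses p to make P2 indifferent between X and Y
Mixed NE: P1 plays (A: 0.5532, B: 0.4468), P2 plays (X: 0.4468, Y: 0.5532)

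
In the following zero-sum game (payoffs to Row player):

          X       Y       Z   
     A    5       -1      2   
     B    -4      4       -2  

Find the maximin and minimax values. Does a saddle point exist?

Maximin = -1, Minimax = 2, Saddle: False

Work:
Row minimums: [-1, -4] → maximin = -1
Column maximums: [5, 4, 2] → minimax = 2
No saddle point (maximin ≠ minimax). Mixed strategy needed.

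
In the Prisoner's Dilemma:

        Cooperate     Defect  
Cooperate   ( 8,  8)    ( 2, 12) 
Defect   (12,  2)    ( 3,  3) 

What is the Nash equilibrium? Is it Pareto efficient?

(Defect, Defect) is NE; not Pareto efficient

Work:
Defect dominates Cooperate for both players:
If P2 cooperates: Defect (12) > Cooperate (8)
If P2 defects: Defect (3) > Cooperate (2)
NE: (Defect, Defect) with payoff (3, 3)
But (Cooperate, Cooperate) = (8, 8) Pareto dominates (3, 3)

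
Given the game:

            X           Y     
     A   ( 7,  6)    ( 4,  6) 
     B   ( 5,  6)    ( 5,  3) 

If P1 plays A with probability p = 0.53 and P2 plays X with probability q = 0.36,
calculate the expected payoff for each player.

E[P1] = 5.0424, E[P2] = 5.0976

Work:
E[P1] = p·q·π₁(A,X) + p·(1-q)·π₁(A,Y) + (1-p)·q·π₁(B,X) + (1-p)·(1-q)·π₁(B,Y)
= 0.53·0.36·7 + 0.53·0.64·4 + 0.47·0.36·5 + 0.47·0.64·5
= 5.0424

E[P2] = 5.0976 (similar calculation)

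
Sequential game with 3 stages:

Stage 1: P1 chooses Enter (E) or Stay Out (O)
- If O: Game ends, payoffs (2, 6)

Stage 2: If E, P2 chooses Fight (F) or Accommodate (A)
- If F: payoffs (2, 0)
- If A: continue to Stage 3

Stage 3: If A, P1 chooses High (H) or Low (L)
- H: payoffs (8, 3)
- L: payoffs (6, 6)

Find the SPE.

SPE: (E, A, H); Outcome (8, 3)

Work:
Stage 3: P1 chooses H (8 vs 6)
Stage 2: P2: F->0, A->3 (anticipating H). Choose A
Stage 1: P1: O->2, E->8 (anticipating A, H). Choose E
SPE path: E -> A -> H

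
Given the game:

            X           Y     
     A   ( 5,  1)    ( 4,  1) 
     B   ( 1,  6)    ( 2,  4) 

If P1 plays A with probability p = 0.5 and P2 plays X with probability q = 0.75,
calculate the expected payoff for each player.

E[P1] = 3.0, E[P2] = 3.25

Work:
E[P1] = p·q·π₁(A,X) + p·(1-q)·π₁(A,Y) + (1-p)·q·π₁(B,X) + (1-p)·(1-q)·π₁(B,Y)
= 0.5·0.75·5 + 0.5·0.25·4 + 0.5·0.75·1 + 0.5·0.25·2
= 3.0

E[P2] = 3.25 (similar calculation)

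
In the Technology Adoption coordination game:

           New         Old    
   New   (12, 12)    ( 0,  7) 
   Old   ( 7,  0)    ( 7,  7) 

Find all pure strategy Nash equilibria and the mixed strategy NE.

Pure NE: (New, New) and (Old, Old); Mixed NE: p = 0.5833, q = 0.5833

Work:
Check pure NE:
(New, New): (12, 12) - no unilateral deviation beneficial
(Old, Old): (7, 7) - no unilateral deviation beneficial
Mixed NE: P1 plays New with p = 0.5833, P2 plays New with q = 0.5833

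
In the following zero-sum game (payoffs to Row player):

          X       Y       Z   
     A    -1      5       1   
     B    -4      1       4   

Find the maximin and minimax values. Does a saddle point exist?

Maximin = -1, Minimax = -1, Saddle: True

Work:
Row minimums: [-1, -4] → maximin = -1
Column maximums: [-1, 5, 4] → minimax = -1
Saddle point exists! Game value = -1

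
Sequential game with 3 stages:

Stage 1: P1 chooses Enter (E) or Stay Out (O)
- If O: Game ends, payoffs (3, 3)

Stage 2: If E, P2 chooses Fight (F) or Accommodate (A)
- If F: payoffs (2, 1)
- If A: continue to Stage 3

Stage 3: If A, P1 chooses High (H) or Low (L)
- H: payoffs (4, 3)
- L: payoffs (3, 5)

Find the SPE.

SPE: (E, A, H); Outcome (4, 3)

Work:
Stage 3: P1 chooses H (4 vs 3)
Stage 2: P2: F->1, A->3 (anticipating H). Choose A
Stage 1: P1: O->3, E->4 (anticipating A, H). Choose E
SPE path: E -> A -> H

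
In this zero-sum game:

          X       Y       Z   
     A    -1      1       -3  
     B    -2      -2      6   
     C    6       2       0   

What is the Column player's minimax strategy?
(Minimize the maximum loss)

Column should play Y, value = 2

Work:
Column player minimizes Row's maximum payoff:
Column X: max payoff to Row = 6
Column Y: max payoff to Row = 2
Column Z: max payoff to Row = 6
Minimum is 2, achieved by column Y.
Minimax strategy: Y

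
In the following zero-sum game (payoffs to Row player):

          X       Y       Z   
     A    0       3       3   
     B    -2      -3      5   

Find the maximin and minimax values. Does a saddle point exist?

Maximin = 0, Minimax = 0, Saddle: True

Work:
Row minimums: [0, -3] → maximin = 0
Column maximums: [0, 3, 5] → minimax = 0
Saddle point exists! Game value = 0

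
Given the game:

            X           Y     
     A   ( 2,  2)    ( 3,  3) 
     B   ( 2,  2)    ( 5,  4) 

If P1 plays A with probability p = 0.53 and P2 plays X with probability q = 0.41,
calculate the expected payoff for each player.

E[P1] = 3.1446, E[P2] = 2.8673

Work:
E[P1] = p·q·π₁(A,X) + p·(1-q)·π₁(A,Y) + (1-p)·q·π₁(B,X) + (1-p)·(1-q)·π₁(B,Y)
= 0.53·0.41·2 + 0.53·0.59·3 + 0.47·0.41·2 + 0.47·0.59·5
= 3.1446

E[P2] = 2.8673 (similar calculation)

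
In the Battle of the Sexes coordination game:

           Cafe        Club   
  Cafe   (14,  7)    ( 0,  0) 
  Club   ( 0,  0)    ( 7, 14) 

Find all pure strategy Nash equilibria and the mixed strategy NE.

Pure NE: (Cafe, Cafe) and (Club, Club); Mixed NE: p = 0.6667, q = 0.3333

Work:
Check pure NE:
(Cafe, Cafe): (14, 7) - no unilateral deviation beneficial
(Club, Club): (7, 14) - no unilateral deviation beneficial
Mixed NE: P1 plays Cafe with p = 0.6667, P2 plays Cafe with q = 0.3333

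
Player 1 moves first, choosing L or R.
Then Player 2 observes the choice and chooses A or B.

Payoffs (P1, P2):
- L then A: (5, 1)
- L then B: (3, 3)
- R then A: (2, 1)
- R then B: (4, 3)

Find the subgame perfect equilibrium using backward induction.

P1 plays R, P2 plays B after L and B after R; Payoff (4, 3)

Work:
Backward induction:
After L: P2 chooses B → P1 gets 3
After R: P2 chooses B → P1 gets 4
P1 chooses R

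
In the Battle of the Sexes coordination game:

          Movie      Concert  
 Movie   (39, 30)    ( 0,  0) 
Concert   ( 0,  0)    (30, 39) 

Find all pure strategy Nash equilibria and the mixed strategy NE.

Pure NE: (Movie, Movie) and (Concert, Concert); Mixed NE: p = 0.5652, q = 0.4348

Work:
Check pure NE:
(Movie, Movie): (39, 30) - no unilateral deviation beneficial
(Concert, Concert): (30, 39) - no unilateral deviation beneficial
Mixed NE: P1 plays Movie with p = 0.5652, P2 plays Movie with q = 0.4348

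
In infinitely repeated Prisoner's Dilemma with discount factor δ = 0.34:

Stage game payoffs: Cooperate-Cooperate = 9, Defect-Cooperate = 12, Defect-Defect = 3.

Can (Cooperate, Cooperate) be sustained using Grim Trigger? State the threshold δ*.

δ* = 0.3333; since δ = 0.34 ≥ 0.3333, cooperation can be sustained

Work:
For Grim Trigger:
Cooperate forever: 9/(1-δ)
Defect then punished: 12 + 3·δ/(1-δ)
Need: 9/(1-δ) ≥ 12 + 3·δ/(1-δ)
Solving: δ ≥ (T-R)/(T-P) = (12-9)/(12-3) = 0.3333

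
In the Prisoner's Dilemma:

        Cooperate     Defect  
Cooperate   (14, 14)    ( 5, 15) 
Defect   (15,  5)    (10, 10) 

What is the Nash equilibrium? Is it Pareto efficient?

(Defect, Defect) is NE; not Pareto efficient

Work:
Defect dominates Cooperate for both players:
If P2 cooperates: Defect (15) > Cooperate (14)
If P2 defects: Defect (10) > Cooperate (5)
NE: (Defect, Defect) with payoff (10, 10)
But (Cooperate, Cooperate) = (14, 14) Pareto dominates (10, 10)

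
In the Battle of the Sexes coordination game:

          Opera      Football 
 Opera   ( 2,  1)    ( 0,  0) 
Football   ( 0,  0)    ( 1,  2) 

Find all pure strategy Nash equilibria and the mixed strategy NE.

Pure NE: (Opera, Opera) and (Football, Football); Mixed NE: p = 0.6667, q = 0.3333

Work:
Check pure NE:
(Opera, Opera): (2, 1) - no unilateral deviation beneficial
(Football, Football): (1, 2) - no unilateral deviation beneficial
Mixed NE: P1 plays Opera with p = 0.6667, P2 plays Opera with q = 0.3333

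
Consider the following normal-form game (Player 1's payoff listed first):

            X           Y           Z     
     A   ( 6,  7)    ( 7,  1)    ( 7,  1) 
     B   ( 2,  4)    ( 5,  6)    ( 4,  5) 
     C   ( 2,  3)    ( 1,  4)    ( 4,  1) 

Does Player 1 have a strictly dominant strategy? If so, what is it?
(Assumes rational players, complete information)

Yes, Player 1's strictly dominant strategy is A

Work:
A strategy strictly dominates another if it gives a strictly higher payoff against every opponent action. Compare each pair of P1's strategies column-by-column:
  A vs B: [6 vs 2, 7 vs 5, 7 vs 4] → A strictly dominates B
  A vs C: [6 vs 2, 7 vs 1, 7 vs 4] → A strictly dominates C
  B vs A: [2 vs 6, 5 vs 7, 4 vs 7] → B does not strictly dominate A (column X: 2 ≤ 6)
  B vs C: [2 vs 2, 5 vs 1, 4 vs 4] → B does not strictly dominate C (column X: 2 ≤ 2)
  C vs A: [2 vs 6, 1 vs 7, 4 vs 7] → C does not strictly dominate A (column X: 2 ≤ 6)
  C vs B: [2 vs 2, 1 vs 5, 4 vs 4] → C does not strictly dominate B (column X: 2 ≤ 2)
A strictly dominates every other strategy → strictly dominant.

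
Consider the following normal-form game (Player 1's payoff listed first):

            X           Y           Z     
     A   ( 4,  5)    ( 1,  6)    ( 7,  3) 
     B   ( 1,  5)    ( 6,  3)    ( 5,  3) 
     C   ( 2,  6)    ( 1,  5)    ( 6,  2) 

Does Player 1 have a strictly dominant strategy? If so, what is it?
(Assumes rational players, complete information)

No strictly dominant strategy exists for Player 1

Work:
A strategy strictly dominates another if it gives a strictly higher payoff against every opponent action. Compare each pair of P1's strategies column-by-column:
  A vs B: [4 vs 1, 1 vs 6, 7 vs 5] → A does not strictly dominate B (column Y: 1 ≤ 6)
  A vs C: [4 vs 2, 1 vs 1, 7 vs 6] → A does not strictly dominate C (column Y: 1 ≤ 1)
  B vs A: [1 vs 4, 6 vs 1, 5 vs 7] → B does not strictly dominate A (column X: 1 ≤ 4)
  B vs C: [1 vs 2, 6 vs 1, 5 vs 6] → B does not strictly dominate C (column X: 1 ≤ 2)
  C vs A: [2 vs 4, 1 vs 1, 6 vs 7] → C does not strictly dominate A (column X: 2 ≤ 4)
  C vs B: [2 vs 1, 1 vs 6, 6 vs 5] → C does not strictly dominate B (column Y: 1 ≤ 6)
No single strategy strictly dominates all others → no strictly dominant strategy.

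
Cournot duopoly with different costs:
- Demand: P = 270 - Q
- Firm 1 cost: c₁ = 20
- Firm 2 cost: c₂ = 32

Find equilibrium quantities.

q₁* = 87.33, q₂* = 75.33

Work:
Reaction: q₁ = (270 - 20 - q₂)/2
Reaction: q₂ = (270 - 32 - q₁)/2
Solve simultaneously:
q₁* = (270 - 2×20 + 32)/3 = 87.33
q₂* = (270 - 2×32 + 20)/3 = 75.33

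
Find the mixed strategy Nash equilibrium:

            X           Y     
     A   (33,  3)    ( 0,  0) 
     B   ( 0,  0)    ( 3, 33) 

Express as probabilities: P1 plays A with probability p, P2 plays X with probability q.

p = 0.9167, q = 0.0833

Work:
Find probabilities that make opponent indifferent:
P2 chooses q to make P1 indifferent between A and B
P1 chooses p to make P2 indifferent between X and Y
Mixed NE: P1 plays (A: 0.9167, B: 0.0833), P2 plays (X: 0.0833, Y: 0.9167)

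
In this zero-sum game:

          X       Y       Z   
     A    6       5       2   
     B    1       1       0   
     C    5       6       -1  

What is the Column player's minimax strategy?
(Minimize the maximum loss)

Column should play Z, value = 2

Work:
Column player minimizes Row's maximum payoff:
Column X: max payoff to Row = 6
Column Y: max payoff to Row = 6
Column Z: max payoff to Row = 2
Minimum is 2, achieved by column Z.
Minimax strategy: Z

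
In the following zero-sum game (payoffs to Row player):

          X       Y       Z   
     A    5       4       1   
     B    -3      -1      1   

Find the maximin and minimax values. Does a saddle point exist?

Maximin = 1, Minimax = 1, Saddle: True

Work:
Row minimums: [1, -3] → maximin = 1
Column maximums: [5, 4, 1] → minimax = 1
Saddle point exists! Game value = 1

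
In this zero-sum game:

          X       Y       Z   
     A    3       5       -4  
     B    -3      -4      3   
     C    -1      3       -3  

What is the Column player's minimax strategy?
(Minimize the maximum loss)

Column should play X or Z (all achieve the minimum), value = 3

Work:
Column player minimizes Row's maximum payoff:
Column X: max payoff to Row = 3
Column Y: max payoff to Row = 5
Column Z: max payoff to Row = 3
Minimum is 3, achieved by columns X, Z (tied).
Each of X or Z is a minimax strategy.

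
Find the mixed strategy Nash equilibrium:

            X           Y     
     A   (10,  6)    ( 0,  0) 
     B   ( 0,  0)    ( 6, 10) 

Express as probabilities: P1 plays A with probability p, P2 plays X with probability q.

p = 0.625, q = 0.375

Work:
Find probabilities that make opponent indifferent:
P2 chooses q to make P1 indifferent between A and B
P1 chooses p to make P2 indifferent between X and Y
Mixed NE: P1 plays (A: 0.625, B: 0.375), P2 plays (X: 0.375, Y: 0.625)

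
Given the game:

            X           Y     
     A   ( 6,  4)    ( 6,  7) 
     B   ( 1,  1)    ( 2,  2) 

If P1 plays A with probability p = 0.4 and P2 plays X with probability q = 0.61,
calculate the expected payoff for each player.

E[P1] = 3.234, E[P2] = 2.902

Work:
E[P1] = p·q·π₁(A,X) + p·(1-q)·π₁(A,Y) + (1-p)·q·π₁(B,X) + (1-p)·(1-q)·π₁(B,Y)
= 0.4·0.61·6 + 0.4·0.39·6 + 0.6·0.61·1 + 0.6·0.39·2
= 3.234

E[P2] = 2.902 (similar calculation)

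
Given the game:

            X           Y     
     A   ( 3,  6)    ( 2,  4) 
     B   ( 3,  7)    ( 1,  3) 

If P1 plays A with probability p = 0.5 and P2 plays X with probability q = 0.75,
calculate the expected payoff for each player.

E[P1] = 2.625, E[P2] = 5.75

Work:
E[P1] = p·q·π₁(A,X) + p·(1-q)·π₁(A,Y) + (1-p)·q·π₁(B,X) + (1-p)·(1-q)·π₁(B,Y)
= 0.5·0.75·3 + 0.5·0.25·2 + 0.5·0.75·3 + 0.5·0.25·1
= 2.625

E[P2] = 5.75 (similar calculation)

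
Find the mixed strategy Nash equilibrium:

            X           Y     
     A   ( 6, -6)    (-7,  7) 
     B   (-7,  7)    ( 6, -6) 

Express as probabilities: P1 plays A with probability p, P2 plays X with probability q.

p = 0.5, q = 0.5

Work:
Find probabilities that make opponent indifferent:
P2 chooses q to make P1 indifferent between A and B
P1 chooses p to make P2 indifferent between X and Y
Mixed NE: P1 plays (A: 0.5, B: 0.5), P2 plays (X: 0.5, Y: 0.5)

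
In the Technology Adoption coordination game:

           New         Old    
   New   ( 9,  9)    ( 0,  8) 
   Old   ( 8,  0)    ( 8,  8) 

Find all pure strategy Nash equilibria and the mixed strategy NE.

Pure NE: (New, New) and (Old, Old); Mixed NE: p = 0.8889, q = 0.8889

Work:
Check pure NE:
(New, New): (9, 9) - no unilateral deviation beneficial
(Old, Old): (8, 8) - no unilateral deviation beneficial
Mixed NE: P1 plays New with p = 0.8889, P2 plays New with q = 0.8889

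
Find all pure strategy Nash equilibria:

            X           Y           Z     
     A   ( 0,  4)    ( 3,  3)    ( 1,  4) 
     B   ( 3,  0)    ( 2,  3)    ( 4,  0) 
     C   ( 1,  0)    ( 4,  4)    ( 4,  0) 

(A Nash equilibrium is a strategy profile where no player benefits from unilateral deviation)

Nash equilibrium: (C, Y)

Work:
Best responses:
  P1 vs X: payoffs [0, 3, 1] → best response B (payoff 3)
  P1 vs Y: payoffs [3, 2, 4] → best response C (payoff 4)
  P1 vs Z: payoffs [1, 4, 4] → best response B/C (payoff 4)
  P2 vs A: payoffs [4, 3, 4] → best response X/Z (payoff 4)
  P2 vs B: payoffs [0, 3, 0] → best response Y (payoff 3)
  P2 vs C: payoffs [0, 4, 0] → best response Y (payoff 4)
Mutual best responses: (C,Y) → Nash equilibria.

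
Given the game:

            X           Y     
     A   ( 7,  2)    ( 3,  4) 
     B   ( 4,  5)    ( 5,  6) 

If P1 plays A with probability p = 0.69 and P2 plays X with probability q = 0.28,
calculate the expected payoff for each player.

E[P1] = 4.306, E[P2] = 4.1468

Work:
E[P1] = p·q·π₁(A,X) + p·(1-q)·π₁(A,Y) + (1-p)·q·π₁(B,X) + (1-p)·(1-q)·π₁(B,Y)
= 0.69·0.28·7 + 0.69·0.72·3 + 0.31·0.28·4 + 0.31·0.72·5
= 4.306

E[P2] = 4.1468 (similar calculation)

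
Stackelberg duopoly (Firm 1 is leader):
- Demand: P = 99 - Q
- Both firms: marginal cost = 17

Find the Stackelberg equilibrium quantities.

q₁* (leader) = 41.0, q₂* (follower) = 20.5

Work:
Follower's reaction: q₂ = (a - c - q₁)/2
Leader substitutes: π₁ = q₁·(a - q₁ - (a-c-q₁)/2 - c)
FOC: q₁* = (99 - 17)/2 = 41.00
Then: q₂* = (99 - 17 - 41.0)/2 = 20.50
Leader has first-mover advantage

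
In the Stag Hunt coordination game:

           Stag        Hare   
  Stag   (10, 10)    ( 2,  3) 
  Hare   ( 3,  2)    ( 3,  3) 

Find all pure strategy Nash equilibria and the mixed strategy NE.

Pure NE: (Stag, Stag) and (Hare, Hare); Mixed NE: p = 0.125, q = 0.125

Work:
Check pure NE:
(Stag, Stag): (10, 10) - no unilateral deviation beneficial
(Hare, Hare): (3, 3) - no unilateral deviation beneficial
Mixed NE: P1 plays Stag with p = 0.125, P2 plays Stag with q = 0.125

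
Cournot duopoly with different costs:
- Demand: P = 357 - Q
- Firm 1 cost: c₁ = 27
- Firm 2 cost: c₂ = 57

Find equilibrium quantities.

q₁* = 120.0, q₂* = 90.0

Work:
Reaction: q₁ = (357 - 27 - q₂)/2
Reaction: q₂ = (357 - 57 - q₁)/2
Solve simultaneously:
q₁* = (357 - 2×27 + 57)/3 = 120.0
q₂* = (357 - 2×57 + 27)/3 = 90.0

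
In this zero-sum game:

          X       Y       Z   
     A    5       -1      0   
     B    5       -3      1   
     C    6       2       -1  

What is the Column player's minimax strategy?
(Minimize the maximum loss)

Column should play Z, value = 1

Work:
Column player minimizes Row's maximum payoff:
Column X: max payoff to Row = 6
Column Y: max payoff to Row = 2
Column Z: max payoff to Row = 1
Minimum is 1, achieved by column Z.
Minimax strategy: Z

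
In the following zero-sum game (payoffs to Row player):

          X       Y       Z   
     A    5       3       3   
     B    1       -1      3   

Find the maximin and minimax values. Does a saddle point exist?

Maximin = 3, Minimax = 3, Saddle: True

Work:
Row minimums: [3, -1] → maximin = 3
Column maximums: [5, 3, 3] → minimax = 3
Saddle point exists! Game value = 3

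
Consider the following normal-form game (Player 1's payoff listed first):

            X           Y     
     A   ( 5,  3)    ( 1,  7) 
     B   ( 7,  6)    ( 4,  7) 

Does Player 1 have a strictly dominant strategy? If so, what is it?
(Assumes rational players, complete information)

Yes, Player 1's strictly dominant strategy is B

Work:
A strategy strictly dominates another if it gives a strictly higher payoff against every opponent action. Compare each pair of P1's strategies column-by-column:
  A vs B: [5 vs 7, 1 vs 4] → A does not strictly dominate B (column X: 5 ≤ 7)
  B vs A: [7 vs 5, 4 vs 1] → B strictly dominates A
B strictly dominates every other strategy → strictly dominant.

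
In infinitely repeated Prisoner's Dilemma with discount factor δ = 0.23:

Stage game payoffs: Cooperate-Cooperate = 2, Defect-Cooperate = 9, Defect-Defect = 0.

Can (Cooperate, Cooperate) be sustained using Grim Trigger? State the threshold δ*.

δ* = 0.7778; since δ = 0.23 < 0.7778, cooperation cannot be sustained

Work:
For Grim Trigger:
Cooperate forever: 2/(1-δ)
Defect then punished: 9 + 0·δ/(1-δ)
Need: 2/(1-δ) ≥ 9 + 0·δ/(1-δ)
Solving: δ ≥ (T-R)/(T-P) = (9-2)/(9-0) = 0.7778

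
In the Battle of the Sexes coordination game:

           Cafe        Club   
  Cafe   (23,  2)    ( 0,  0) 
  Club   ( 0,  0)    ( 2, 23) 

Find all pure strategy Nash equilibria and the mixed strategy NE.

Pure NE: (Cafe, Cafe) and (Club, Club); Mixed NE: p = 0.92, q = 0.08

Work:
Check pure NE:
(Cafe, Cafe): (23, 2) - no unilateral deviation beneficial
(Club, Club): (2, 23) - no unilateral deviation beneficial
Mixed NE: P1 plays Cafe with p = 0.92, P2 plays Cafe with q = 0.08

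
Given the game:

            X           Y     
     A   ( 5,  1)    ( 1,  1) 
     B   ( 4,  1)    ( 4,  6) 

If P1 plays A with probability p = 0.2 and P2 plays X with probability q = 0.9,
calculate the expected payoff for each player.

E[P1] = 4.12, E[P2] = 1.4

Work:
E[P1] = p·q·π₁(A,X) + p·(1-q)·π₁(A,Y) + (1-p)·q·π₁(B,X) + (1-p)·(1-q)·π₁(B,Y)
= 0.2·0.9·5 + 0.2·0.1·1 + 0.8·0.9·4 + 0.8·0.1·4
= 4.12

E[P2] = 1.4 (similar calculation)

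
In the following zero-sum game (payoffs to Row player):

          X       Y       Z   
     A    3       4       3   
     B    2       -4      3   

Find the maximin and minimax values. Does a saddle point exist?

Maximin = 3, Minimax = 3, Saddle: True

Work:
Row minimums: [3, -4] → maximin = 3
Column maximums: [3, 4, 3] → minimax = 3
Saddle point exists! Game value = 3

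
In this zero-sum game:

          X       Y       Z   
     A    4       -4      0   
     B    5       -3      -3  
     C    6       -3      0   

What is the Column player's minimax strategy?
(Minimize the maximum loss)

Column should play Y, value = -3

Work:
Column player minimizes Row's maximum payoff:
Column X: max payoff to Row = 6
Column Y: max payoff to Row = -3
Column Z: max payoff to Row = 0
Minimum is -3, achieved by column Y.
Minimax strategy: Y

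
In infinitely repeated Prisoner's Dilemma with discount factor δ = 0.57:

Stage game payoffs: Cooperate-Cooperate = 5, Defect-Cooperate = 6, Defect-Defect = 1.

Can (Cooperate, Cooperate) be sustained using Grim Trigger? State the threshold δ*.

δ* = 0.2; since δ = 0.57 ≥ 0.2, cooperation can be sustained

Work:
For Grim Trigger:
Cooperate forever: 5/(1-δ)
Defect then punished: 6 + 1·δ/(1-δ)
Need: 5/(1-δ) ≥ 6 + 1·δ/(1-δ)
Solving: δ ≥ (T-R)/(T-P) = (6-5)/(6-1) = 0.2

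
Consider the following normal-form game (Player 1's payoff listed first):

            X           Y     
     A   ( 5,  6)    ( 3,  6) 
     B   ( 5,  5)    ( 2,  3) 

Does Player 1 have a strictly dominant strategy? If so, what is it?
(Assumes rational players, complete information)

No strictly dominant strategy exists for Player 1

Work:
A strategy strictly dominates another if it gives a strictly higher payoff against every opponent action. Compare each pair of P1's strategies column-by-column:
  A vs B: [5 vs 5, 3 vs 2] → A does not strictly dominate B (column X: 5 ≤ 5)
  B vs A: [5 vs 5, 2 vs 3] → B does not strictly dominate A (column X: 5 ≤ 5)
No single strategy strictly dominates all others → no strictly dominant strategy.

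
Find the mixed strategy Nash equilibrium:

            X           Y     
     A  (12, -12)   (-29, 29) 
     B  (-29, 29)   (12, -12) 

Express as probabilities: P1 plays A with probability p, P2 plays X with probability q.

p = 0.5, q = 0.5

Work:
Find probabilities that make opponent indifferent:
P2 chooses q to make P1 indifferent between A and B
P1 chooses p to make P2 indifferent between X and Y
Mixed NE: P1 plays (A: 0.5, B: 0.5), P2 plays (X: 0.5, Y: 0.5)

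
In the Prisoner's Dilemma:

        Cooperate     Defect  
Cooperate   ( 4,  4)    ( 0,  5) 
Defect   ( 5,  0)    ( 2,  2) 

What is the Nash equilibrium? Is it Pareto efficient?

(Defect, Defect) is NE; not Pareto efficient

Work:
Defect dominates Cooperate for both players:
If P2 cooperates: Defect (5) > Cooperate (4)
If P2 defects: Defect (2) > Cooperate (0)
NE: (Defect, Defect) with payoff (2, 2)
But (Cooperate, Cooperate) = (4, 4) Pareto dominates (2, 2)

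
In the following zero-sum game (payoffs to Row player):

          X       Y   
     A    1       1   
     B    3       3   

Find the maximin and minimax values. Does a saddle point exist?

Maximin = 3, Minimax = 3, Saddle: True

Work:
Row minimums: [1, 3] → maximin = 3
Column maximums: [3, 3] → minimax = 3
Saddle point exists! Game value = 3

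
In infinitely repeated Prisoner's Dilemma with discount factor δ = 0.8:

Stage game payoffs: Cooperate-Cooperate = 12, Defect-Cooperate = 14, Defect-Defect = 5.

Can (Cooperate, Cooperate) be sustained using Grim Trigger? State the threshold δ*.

δ* = 0.2222; since δ = 0.8 ≥ 0.2222, cooperation can be sustained

Work:
For Grim Trigger:
Cooperate forever: 12/(1-δ)
Defect then punished: 14 + 5·δ/(1-δ)
Need: 12/(1-δ) ≥ 14 + 5·δ/(1-δ)
Solving: δ ≥ (T-R)/(T-P) = (14-12)/(14-5) = 0.2222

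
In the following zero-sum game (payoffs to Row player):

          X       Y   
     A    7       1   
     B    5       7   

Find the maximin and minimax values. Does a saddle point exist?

Maximin = 5, Minimax = 7, Saddle: False

Work:
Row minimums: [1, 5] → maximin = 5
Column maximums: [7, 7] → minimax = 7
No saddle point (maximin ≠ minimax). Mixed strategy needed.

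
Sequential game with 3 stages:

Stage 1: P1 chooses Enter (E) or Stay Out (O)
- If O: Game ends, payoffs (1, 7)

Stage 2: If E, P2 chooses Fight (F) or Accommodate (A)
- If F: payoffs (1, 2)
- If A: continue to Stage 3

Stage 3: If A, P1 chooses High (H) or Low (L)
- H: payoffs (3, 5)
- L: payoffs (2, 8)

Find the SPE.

SPE: (E, A, H); Outcome (3, 5)

Work:
Stage 3: P1 chooses H (3 vs 2)
Stage 2: P2: F->2, A->5 (anticipating H). Choose A
Stage 1: P1: O->1, E->3 (anticipating A, H). Choose E
SPE path: E -> A -> H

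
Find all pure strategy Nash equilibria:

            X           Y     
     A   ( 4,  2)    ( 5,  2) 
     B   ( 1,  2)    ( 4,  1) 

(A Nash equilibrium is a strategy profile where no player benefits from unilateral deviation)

Nash equilibrium: (A, X), (A, Y)

Work:
Best responses:
  P1 vs X: payoffs [4, 1] → best response A (payoff 4)
  P1 vs Y: payoffs [5, 4] → best response A (payoff 5)
  P2 vs A: payoffs [2, 2] → best response X/Y (payoff 2)
  P2 vs B: payoffs [2, 1] → best response X (payoff 2)
Mutual best responses: (A,X), (A,Y) → Nash equilibria.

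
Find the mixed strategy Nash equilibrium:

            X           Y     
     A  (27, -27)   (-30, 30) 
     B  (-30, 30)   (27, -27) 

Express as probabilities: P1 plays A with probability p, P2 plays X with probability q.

p = 0.5, q = 0.5

Work:
Find probabilities that make opponent indifferent:
P2 chooses q to make P1 indifferent between A and B
P1 chooses p to make P2 indifferent between X and Y
Mixed NE: P1 plays (A: 0.5, B: 0.5), P2 plays (X: 0.5, Y: 0.5)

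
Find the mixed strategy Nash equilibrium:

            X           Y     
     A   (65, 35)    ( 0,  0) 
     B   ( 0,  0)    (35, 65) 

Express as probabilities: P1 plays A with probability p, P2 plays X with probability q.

p = 0.65, q = 0.35

Work:
Find probabilities that make opponent indifferent:
P2 chooses q to make P1 indifferent between A and B
P1 chooses p to make P2 indifferent between X and Y
Mixed NE: P1 plays (A: 0.65, B: 0.35), P2 plays (X: 0.35, Y: 0.65)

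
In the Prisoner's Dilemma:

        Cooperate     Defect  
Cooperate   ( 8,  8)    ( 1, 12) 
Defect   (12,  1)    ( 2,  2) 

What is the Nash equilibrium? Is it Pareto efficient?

(Defect, Defect) is NE; not Pareto efficient

Work:
Defect dominates Cooperate for both players:
If P2 cooperates: Defect (12) > Cooperate (8)
If P2 defects: Defect (2) > Cooperate (1)
NE: (Defect, Defect) with payoff (2, 2)
But (Cooperate, Cooperate) = (8, 8) Pareto dominates (2, 2)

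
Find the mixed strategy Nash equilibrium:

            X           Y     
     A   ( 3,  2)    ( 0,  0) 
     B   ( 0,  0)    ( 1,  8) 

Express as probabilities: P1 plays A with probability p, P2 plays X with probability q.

p = 0.8, q = 0.25

Work:
Find probabilities that make opponent indifferent:
P2 chooses q to make P1 indifferent between A and B
P1 chooses p to make P2 indifferent between X and Y
Mixed NE: P1 plays (A: 0.8, B: 0.2), P2 plays (X: 0.25, Y: 0.75)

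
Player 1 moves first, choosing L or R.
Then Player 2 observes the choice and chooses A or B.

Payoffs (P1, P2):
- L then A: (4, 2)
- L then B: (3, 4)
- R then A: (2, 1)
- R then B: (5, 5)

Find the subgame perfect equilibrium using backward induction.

P1 plays R, P2 plays B after L and B after R; Payoff (5, 5)

Work:
Backward induction:
After L: P2 chooses B → P1 gets 3
After R: P2 chooses B → P1 gets 5
P1 chooses R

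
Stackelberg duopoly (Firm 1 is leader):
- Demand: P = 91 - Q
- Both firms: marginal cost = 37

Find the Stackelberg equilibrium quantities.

q₁* (leader) = 27.0, q₂* (follower) = 13.5

Work:
Follower's reaction: q₂ = (a - c - q₁)/2
Leader substitutes: π₁ = q₁·(a - q₁ - (a-c-q₁)/2 - c)
FOC: q₁* = (91 - 37)/2 = 27.00
Then: q₂* = (91 - 37 - 27.0)/2 = 13.50
Leader has first-mover advantage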